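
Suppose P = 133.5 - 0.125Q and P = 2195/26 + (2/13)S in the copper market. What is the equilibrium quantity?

Q* = 176

Set the two price expressions equal: 133.5 - 0.125Q = 2195/26 + (2/13)Q.
638/13 = (29/104)Q, so Q* = 176.
P* = 133.5 − (0.125)(176) = 111.5.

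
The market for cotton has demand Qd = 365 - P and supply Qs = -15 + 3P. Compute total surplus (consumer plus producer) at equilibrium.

Equilibrium: 365 - P = -15 + 3P gives P* = 95, Q* = 270.
Demand choke price: P = 365; supply starts at P = 5.
CS = ½(365 − 95)(270) = 36450; PS = ½(95 − 5)(270) = 12150.

Total surplus = 48600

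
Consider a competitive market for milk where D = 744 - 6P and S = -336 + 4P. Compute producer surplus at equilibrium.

Producer surplus = 1152

Equilibrium: 744 - 6P = -336 + 4P gives P* = 108, Q* = 96.
Supply starts at P = 84 (where S = 0).
PS = ½(108 − 84)(96) = 1152.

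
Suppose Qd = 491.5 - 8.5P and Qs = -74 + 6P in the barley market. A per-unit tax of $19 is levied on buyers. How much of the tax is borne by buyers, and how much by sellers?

Buyers bear 228/29, sellers bear 323/29

Pre-tax equilibrium: P* = 39, Q* = 160.
Tax on buyers shifts demand to Qd = 491.5 − 8.5(P + 19) = 330 - 8.5P.
330 - 8.5P = -74 + 6P gives seller price Ps = 808/29; buyers pay Pb = 808/29 + 19 = 1359/29.
New quantity: Q = 491.5 − 8.5(1359/29) = 2702/29.
Buyer burden = 1359/29 − 39 = 228/29; seller burden = 39 − 808/29 = 323/29.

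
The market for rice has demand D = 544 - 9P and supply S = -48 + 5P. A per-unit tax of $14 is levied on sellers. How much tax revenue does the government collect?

Pre-tax equilibrium: P* = 296/7, Q* = 1144/7.
Tax on sellers shifts supply to S = -48 + 5(P − 14) = -118 + 5P.
544 - 9P = -118 + 5P gives buyer price Pb = 331/7; sellers receive Ps = 331/7 − 14 = 233/7.
New quantity: Q = 544 − 9(331/7) = 829/7.
Revenue = 14 × 829/7 = 1658.

Tax revenue = 1658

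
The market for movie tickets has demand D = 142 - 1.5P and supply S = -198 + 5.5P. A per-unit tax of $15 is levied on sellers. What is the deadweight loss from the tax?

Deadweight loss = 7425/56

Pre-tax equilibrium: P* = 340/7, Q* = 484/7.
Tax on sellers shifts supply to S = -198 + 5.5(P − 15) = -280.5 + 5.5P.
142 - 1.5P = -280.5 + 5.5P gives buyer price Pb = 845/14; sellers receive Ps = 845/14 − 15 = 635/14.
New quantity: Q = 142 − 1.5(845/14) = 1441/28.
DWL = ½ × 15 × (484/7 − 1441/28) = 7425/56.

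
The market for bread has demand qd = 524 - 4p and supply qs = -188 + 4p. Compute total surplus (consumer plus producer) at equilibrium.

Equilibrium: 524 - 4p = -188 + 4p gives p* = 89, q* = 168.
Demand choke price: p = 131; supply starts at p = 47.
CS = ½(131 − 89)(168) = 3528; PS = ½(89 − 47)(168) = 3528.

Total surplus = 7056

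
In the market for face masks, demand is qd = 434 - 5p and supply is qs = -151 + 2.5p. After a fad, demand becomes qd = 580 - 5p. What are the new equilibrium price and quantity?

p' = 1462/15, q' = 278/3

Original equilibrium: p* = 78, q* = 44.
New equilibrium: 580 - 5p = -151 + 2.5p, so 731 = 7.5p and p' = 1462/15; q' = 580 − 5(1462/15) = 278/3.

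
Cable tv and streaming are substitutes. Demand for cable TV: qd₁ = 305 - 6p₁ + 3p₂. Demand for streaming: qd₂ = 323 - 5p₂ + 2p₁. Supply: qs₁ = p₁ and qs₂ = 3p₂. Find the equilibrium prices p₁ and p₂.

Market 1: 305 - 6p₁ + 3p₂ = p₁ → 7p₁ - 3p₂ = 305.
Market 2: 8p₂ - 2p₁ = 323.
Eliminating p₂: 8×(1) + 3×(2) gives 50p₁ = 3409, so p₁ = 68.18.
Back-substitute into (2): p₂ = (323 + 2×68.18) / 8 = 57.42.

p₁ = 68.18, p₂ = 57.42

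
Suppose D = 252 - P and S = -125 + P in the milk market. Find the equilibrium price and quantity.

Set D = S: 252 - P = -125 + P.
377 = 2P, so P* = 188.5.
Q* = 252 − 1(188.5) = 63.5.

P* = 188.5, Q* = 63.5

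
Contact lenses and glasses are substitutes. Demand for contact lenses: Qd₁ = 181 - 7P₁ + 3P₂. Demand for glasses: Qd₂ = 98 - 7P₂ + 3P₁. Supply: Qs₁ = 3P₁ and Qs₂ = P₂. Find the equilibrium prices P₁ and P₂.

P₁ = 1742/71, P₂ = 1523/71

Market 1: 181 - 7P₁ + 3P₂ = 3P₁ → 10P₁ - 3P₂ = 181.
Market 2: 8P₂ - 3P₁ = 98.
Eliminating P₂: 8×(1) + 3×(2) gives 71P₁ = 1742, so P₁ = 1742/71.
Back-substitute into (2): P₂ = (98 + 3×1742/71) / 8 = 1523/71.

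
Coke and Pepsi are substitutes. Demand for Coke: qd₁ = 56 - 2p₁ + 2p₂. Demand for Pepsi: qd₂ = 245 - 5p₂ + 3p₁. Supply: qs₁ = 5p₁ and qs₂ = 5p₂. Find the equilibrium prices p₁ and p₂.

Market 1: 56 - 2p₁ + 2p₂ = 5p₁ → 7p₁ - 2p₂ = 56.
Market 2: 10p₂ - 3p₁ = 245.
Eliminating p₂: 10×(1) + 2×(2) gives 64p₁ = 1050, so p₁ = 16.40625.
Back-substitute into (2): p₂ = (245 + 3×16.40625) / 10 = 29.421875.

p₁ = 16.40625, p₂ = 29.421875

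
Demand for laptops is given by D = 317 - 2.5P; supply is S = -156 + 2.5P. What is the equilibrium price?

Set D = S: 317 - 2.5P = -156 + 2.5P.
473 = 5P, so P* = 94.6.
Q* = 317 − 2.5(94.6) = 80.5.

P* = 94.6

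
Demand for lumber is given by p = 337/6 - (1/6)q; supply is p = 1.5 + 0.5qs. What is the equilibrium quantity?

Set the two price expressions equal: 337/6 - (1/6)q = 1.5 + 0.5q.
164/3 = (2/3)q, so q* = 82.
p* = 337/6 − (1/6)(82) = 42.5.

q* = 82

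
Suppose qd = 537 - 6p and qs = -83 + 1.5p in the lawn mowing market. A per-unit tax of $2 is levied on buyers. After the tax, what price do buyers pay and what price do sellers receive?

Pre-tax equilibrium: p* = 248/3, q* = 41.
Tax on buyers shifts demand to qd = 537 − 6(p + 2) = 525 - 6p.
525 - 6p = -83 + 1.5p gives seller price ps = 1216/15; buyers pay pb = 1216/15 + 2 = 1246/15.
New quantity: q = 537 − 6(1246/15) = 38.6.

Buyers pay 1246/15, sellers receive 1216/15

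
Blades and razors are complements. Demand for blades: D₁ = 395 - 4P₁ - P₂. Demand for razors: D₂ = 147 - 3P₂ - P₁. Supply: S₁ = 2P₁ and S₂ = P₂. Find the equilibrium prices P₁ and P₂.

P₁ = 1433/23, P₂ = 487/23

Market 1: 395 - 4P₁ - P₂ = 2P₁ → 6P₁ + P₂ = 395.
Market 2: 4P₂ + P₁ = 147.
Eliminating P₂: 4×(1) − 1×(2) gives 23P₁ = 1433, so P₁ = 1433/23.
Back-substitute into (2): P₂ = (147 − 1×1433/23) / 4 = 487/23.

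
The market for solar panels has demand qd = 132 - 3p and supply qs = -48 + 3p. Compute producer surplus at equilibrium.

Producer surplus = 294

Equilibrium: 132 - 3p = -48 + 3p gives p* = 30, q* = 42.
Supply starts at p = 16 (where qs = 0).
PS = ½(30 − 16)(42) = 294.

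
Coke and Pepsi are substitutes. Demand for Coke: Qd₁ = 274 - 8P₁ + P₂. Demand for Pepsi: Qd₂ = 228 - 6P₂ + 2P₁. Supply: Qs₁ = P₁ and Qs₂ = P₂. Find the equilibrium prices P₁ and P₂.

Market 1: 274 - 8P₁ + P₂ = P₁ → 9P₁ - P₂ = 274.
Market 2: 7P₂ - 2P₁ = 228.
Eliminating P₂: 7×(1) + 1×(2) gives 61P₁ = 2146, so P₁ = 2146/61.
Back-substitute into (2): P₂ = (228 + 2×2146/61) / 7 = 2600/61.

P₁ = 2146/61, P₂ = 2600/61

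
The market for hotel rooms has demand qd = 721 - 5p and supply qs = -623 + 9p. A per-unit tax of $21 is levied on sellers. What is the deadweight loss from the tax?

Deadweight loss = 708.75

Pre-tax equilibrium: p* = 96, q* = 241.
Tax on sellers shifts supply to qs = -623 + 9(p − 21) = -812 + 9p.
721 - 5p = -812 + 9p gives buyer price pb = 109.5; sellers receive ps = 109.5 − 21 = 88.5.
New quantity: q = 721 − 5(109.5) = 173.5.
DWL = ½ × 21 × (241 − 173.5) = 708.75.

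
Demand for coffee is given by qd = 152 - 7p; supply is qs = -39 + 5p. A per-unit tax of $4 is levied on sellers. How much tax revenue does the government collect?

Tax revenue = 347/3

Pre-tax equilibrium: p* = 191/12, q* = 487/12.
Tax on sellers shifts supply to qs = -39 + 5(p − 4) = -59 + 5p.
152 - 7p = -59 + 5p gives buyer price pb = 211/12; sellers receive ps = 211/12 − 4 = 163/12.
New quantity: q = 152 − 7(211/12) = 347/12.
Revenue = 4 × 347/12 = 347/3.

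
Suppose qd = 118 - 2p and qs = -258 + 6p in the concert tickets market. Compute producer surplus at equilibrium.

Producer surplus = 48

Equilibrium: 118 - 2p = -258 + 6p gives p* = 47, q* = 24.
Supply starts at p = 43 (where qs = 0).
PS = ½(47 − 43)(24) = 48.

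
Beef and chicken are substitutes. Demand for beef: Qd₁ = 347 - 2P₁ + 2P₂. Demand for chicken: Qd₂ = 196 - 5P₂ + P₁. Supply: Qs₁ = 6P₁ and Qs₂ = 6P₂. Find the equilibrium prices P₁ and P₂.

P₁ = 4209/86, P₂ = 1915/86

Market 1: 347 - 2P₁ + 2P₂ = 6P₁ → 8P₁ - 2P₂ = 347.
Market 2: 11P₂ - P₁ = 196.
Eliminating P₂: 11×(1) + 2×(2) gives 86P₁ = 4209, so P₁ = 4209/86.
Back-substitute into (2): P₂ = (196 + 1×4209/86) / 11 = 1915/86.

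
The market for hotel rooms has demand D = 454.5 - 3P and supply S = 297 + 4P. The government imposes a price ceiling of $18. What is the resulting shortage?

Shortage = 31.5

Equilibrium price would be P* = 22.5, so the ceiling at 18 binds.
At P = 18: D = 454.5 − 3(18) = 400.5, S = 297 + 4(18) = 369.
Shortage = 400.5 − 369 = 31.5.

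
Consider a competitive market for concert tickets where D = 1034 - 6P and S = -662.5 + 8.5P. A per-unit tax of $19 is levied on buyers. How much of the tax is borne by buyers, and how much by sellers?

Buyers bear 323/29, sellers bear 228/29

Pre-tax equilibrium: P* = 117, Q* = 332.
Tax on buyers shifts demand to D = 1034 − 6(P + 19) = 920 - 6P.
920 - 6P = -662.5 + 8.5P gives seller price Ps = 3165/29; buyers pay Pb = 3165/29 + 19 = 3716/29.
New quantity: Q = 1034 − 6(3716/29) = 7690/29.
Buyer burden = 3716/29 − 117 = 323/29; seller burden = 117 − 3165/29 = 228/29.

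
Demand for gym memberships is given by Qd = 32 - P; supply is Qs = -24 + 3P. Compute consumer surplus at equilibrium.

Consumer surplus = 162

Equilibrium: 32 - P = -24 + 3P gives P* = 14, Q* = 18.
Demand choke price (Qd = 0): P = 32.
CS = ½(32 − 14)(18) = 162.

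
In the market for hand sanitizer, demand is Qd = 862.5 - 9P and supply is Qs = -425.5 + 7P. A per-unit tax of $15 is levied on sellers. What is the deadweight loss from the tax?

Pre-tax equilibrium: P* = 80.5, Q* = 138.
Tax on sellers shifts supply to Qs = -425.5 + 7(P − 15) = -530.5 + 7P.
862.5 - 9P = -530.5 + 7P gives buyer price Pb = 87.0625; sellers receive Ps = 87.0625 − 15 = 72.0625.
New quantity: Q = 862.5 − 9(87.0625) = 78.9375.
DWL = ½ × 15 × (138 − 78.9375) = 442.96875.

Deadweight loss = 442.96875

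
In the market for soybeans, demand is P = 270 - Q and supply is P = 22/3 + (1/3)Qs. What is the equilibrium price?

Set the two price expressions equal: 270 - Q = 22/3 + (1/3)Q.
788/3 = (4/3)Q, so Q* = 197.
P* = 270 − (1)(197) = 73.

P* = 73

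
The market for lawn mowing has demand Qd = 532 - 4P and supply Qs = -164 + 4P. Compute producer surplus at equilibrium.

Equilibrium: 532 - 4P = -164 + 4P gives P* = 87, Q* = 184.
Supply starts at P = 41 (where Qs = 0).
PS = ½(87 − 41)(184) = 4232.

Producer surplus = 4232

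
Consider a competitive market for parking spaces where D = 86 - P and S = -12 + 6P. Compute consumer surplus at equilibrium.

Consumer surplus = 2592

Equilibrium: 86 - P = -12 + 6P gives P* = 14, Q* = 72.
Demand choke price (D = 0): P = 86.
CS = ½(86 − 14)(72) = 2592.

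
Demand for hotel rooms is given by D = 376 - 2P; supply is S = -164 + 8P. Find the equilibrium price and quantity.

P* = 54, Q* = 268

Set D = S: 376 - 2P = -164 + 8P.
540 = 10P, so P* = 54.
Q* = 376 − 2(54) = 268.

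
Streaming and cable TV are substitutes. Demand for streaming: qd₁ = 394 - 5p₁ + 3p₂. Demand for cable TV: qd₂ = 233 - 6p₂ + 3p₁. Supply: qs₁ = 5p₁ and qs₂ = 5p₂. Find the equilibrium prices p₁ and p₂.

p₁ = 5033/101, p₂ = 3512/101

Market 1: 394 - 5p₁ + 3p₂ = 5p₁ → 10p₁ - 3p₂ = 394.
Market 2: 11p₂ - 3p₁ = 233.
Eliminating p₂: 11×(1) + 3×(2) gives 101p₁ = 5033, so p₁ = 5033/101.
Back-substitute into (2): p₂ = (233 + 3×5033/101) / 11 = 3512/101.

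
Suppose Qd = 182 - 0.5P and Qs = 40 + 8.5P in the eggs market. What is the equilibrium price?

P* = 142/9

Set Qd = Qs: 182 - 0.5P = 40 + 8.5P.
142 = 9P, so P* = 142/9.
Q* = 182 − 0.5(142/9) = 1567/9.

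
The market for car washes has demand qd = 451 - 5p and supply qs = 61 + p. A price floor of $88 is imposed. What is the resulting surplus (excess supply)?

Equilibrium price would be p* = 65, so the floor at 88 binds.
At p = 88: qd = 11, qs = 149.
Surplus = 149 − 11 = 138.

Surplus = 138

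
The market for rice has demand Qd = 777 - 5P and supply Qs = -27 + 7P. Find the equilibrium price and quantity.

Set Qd = Qs: 777 - 5P = -27 + 7P.
804 = 12P, so P* = 67.
Q* = 777 − 5(67) = 442.

P* = 67, Q* = 442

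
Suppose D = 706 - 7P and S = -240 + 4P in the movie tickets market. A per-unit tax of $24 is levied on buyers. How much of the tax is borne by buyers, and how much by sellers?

Pre-tax equilibrium: P* = 86, Q* = 104.
Tax on buyers shifts demand to D = 706 − 7(P + 24) = 538 - 7P.
538 - 7P = -240 + 4P gives seller price Ps = 778/11; buyers pay Pb = 778/11 + 24 = 1042/11.
New quantity: Q = 706 − 7(1042/11) = 472/11.
Buyer burden = 1042/11 − 86 = 96/11; seller burden = 86 − 778/11 = 168/11.

Buyers bear 96/11, sellers bear 168/11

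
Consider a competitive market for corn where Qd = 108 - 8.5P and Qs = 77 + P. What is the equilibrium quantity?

Q* = 1525/19

Set Qd = Qs: 108 - 8.5P = 77 + P.
31 = 9.5P, so P* = 62/19.
Q* = 108 − 8.5(62/19) = 1525/19.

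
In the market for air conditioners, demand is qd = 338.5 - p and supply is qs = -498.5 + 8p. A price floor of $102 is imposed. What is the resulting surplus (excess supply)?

Surplus = 81

Equilibrium price would be p* = 93, so the floor at 102 binds.
At p = 102: qd = 236.5, qs = 317.5.
Surplus = 317.5 − 236.5 = 81.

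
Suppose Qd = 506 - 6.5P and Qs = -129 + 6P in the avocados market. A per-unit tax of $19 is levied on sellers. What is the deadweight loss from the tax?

Pre-tax equilibrium: P* = 50.8, Q* = 175.8.
Tax on sellers shifts supply to Qs = -129 + 6(P − 19) = -243 + 6P.
506 - 6.5P = -243 + 6P gives buyer price Pb = 59.92; sellers receive Ps = 59.92 − 19 = 40.92.
New quantity: Q = 506 − 6.5(59.92) = 116.52.
DWL = ½ × 19 × (175.8 − 116.52) = 563.16.

Deadweight loss = 563.16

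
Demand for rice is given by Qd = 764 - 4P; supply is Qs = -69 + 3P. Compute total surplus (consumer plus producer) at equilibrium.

Total surplus = 24192

Equilibrium: 764 - 4P = -69 + 3P gives P* = 119, Q* = 288.
Demand choke price: P = 191; supply starts at P = 23.
CS = ½(191 − 119)(288) = 10368; PS = ½(119 − 23)(288) = 13824.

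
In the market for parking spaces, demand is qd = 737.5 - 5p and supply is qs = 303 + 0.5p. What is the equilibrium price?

p* = 79

Set qd = qs: 737.5 - 5p = 303 + 0.5p.
434.5 = 5.5p, so p* = 79.
q* = 737.5 − 5(79) = 342.5.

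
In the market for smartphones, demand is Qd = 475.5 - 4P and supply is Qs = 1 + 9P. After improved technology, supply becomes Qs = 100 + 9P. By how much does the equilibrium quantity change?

Original equilibrium: P* = 36.5, Q* = 329.5.
New equilibrium: 475.5 - 4P = 100 + 9P, so 375.5 = 13P and P' = 751/26; Q' = 475.5 − 4(751/26) = 9359/26.
Change in quantity: 9359/26 − 329.5 = 396/13.

ΔQ = 396/13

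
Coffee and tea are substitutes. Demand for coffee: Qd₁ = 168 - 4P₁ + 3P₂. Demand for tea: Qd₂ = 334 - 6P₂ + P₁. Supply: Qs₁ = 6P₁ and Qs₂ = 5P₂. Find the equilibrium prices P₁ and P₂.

Market 1: 168 - 4P₁ + 3P₂ = 6P₁ → 10P₁ - 3P₂ = 168.
Market 2: 11P₂ - P₁ = 334.
Eliminating P₂: 11×(1) + 3×(2) gives 107P₁ = 2850, so P₁ = 2850/107.
Back-substitute into (2): P₂ = (334 + 1×2850/107) / 11 = 3508/107.

P₁ = 2850/107, P₂ = 3508/107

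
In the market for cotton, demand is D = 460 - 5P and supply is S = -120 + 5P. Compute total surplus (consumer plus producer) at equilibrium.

Equilibrium: 460 - 5P = -120 + 5P gives P* = 58, Q* = 170.
Demand choke price: P = 92; supply starts at P = 24.
CS = ½(92 − 58)(170) = 2890; PS = ½(58 − 24)(170) = 2890.

Total surplus = 5780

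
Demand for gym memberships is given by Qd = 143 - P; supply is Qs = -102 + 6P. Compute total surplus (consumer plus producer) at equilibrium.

Total surplus = 6804

Equilibrium: 143 - P = -102 + 6P gives P* = 35, Q* = 108.
Demand choke price: P = 143; supply starts at P = 17.
CS = ½(143 − 35)(108) = 5832; PS = ½(35 − 17)(108) = 972.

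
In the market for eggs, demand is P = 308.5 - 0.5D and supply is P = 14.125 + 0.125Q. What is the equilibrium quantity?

Q* = 471

Set the two price expressions equal: 308.5 - 0.5Q = 14.125 + 0.125Q.
294.375 = 0.625Q, so Q* = 471.
P* = 308.5 − (0.5)(471) = 73.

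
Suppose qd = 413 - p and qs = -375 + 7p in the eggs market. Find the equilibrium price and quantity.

Set qd = qs: 413 - p = -375 + 7p.
788 = 8p, so p* = 98.5.
q* = 413 − 1(98.5) = 314.5.

p* = 98.5, q* = 314.5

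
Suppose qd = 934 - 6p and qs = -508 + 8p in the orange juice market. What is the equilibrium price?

p* = 103

Set qd = qs: 934 - 6p = -508 + 8p.
1442 = 14p, so p* = 103.
q* = 934 − 6(103) = 316.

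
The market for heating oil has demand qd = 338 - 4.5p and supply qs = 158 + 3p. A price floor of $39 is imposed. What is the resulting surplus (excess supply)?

Surplus = 112.5

Equilibrium price would be p* = 24, so the floor at 39 binds.
At p = 39: qd = 162.5, qs = 275.
Surplus = 275 − 162.5 = 112.5.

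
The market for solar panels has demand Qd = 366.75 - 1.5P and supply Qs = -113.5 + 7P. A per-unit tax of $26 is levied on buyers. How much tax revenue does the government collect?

Pre-tax equilibrium: P* = 56.5, Q* = 282.
Tax on buyers shifts demand to Qd = 366.75 − 1.5(P + 26) = 327.75 - 1.5P.
327.75 - 1.5P = -113.5 + 7P gives seller price Ps = 1765/34; buyers pay Pb = 1765/34 + 26 = 2649/34.
New quantity: Q = 366.75 − 1.5(2649/34) = 4248/17.
Revenue = 26 × 4248/17 = 110448/17.

Tax revenue = 110448/17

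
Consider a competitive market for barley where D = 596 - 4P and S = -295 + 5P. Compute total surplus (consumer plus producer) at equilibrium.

Total surplus = 9000

Equilibrium: 596 - 4P = -295 + 5P gives P* = 99, Q* = 200.
Demand choke price: P = 149; supply starts at P = 59.
CS = ½(149 − 99)(200) = 5000; PS = ½(99 − 59)(200) = 4000.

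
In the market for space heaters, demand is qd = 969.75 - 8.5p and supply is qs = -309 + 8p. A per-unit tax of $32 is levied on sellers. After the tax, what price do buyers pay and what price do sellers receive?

Buyers pay 6139/66, sellers receive 4027/66

Pre-tax equilibrium: p* = 77.5, q* = 311.
Tax on sellers shifts supply to qs = -309 + 8(p − 32) = -565 + 8p.
969.75 - 8.5p = -565 + 8p gives buyer price pb = 6139/66; sellers receive ps = 6139/66 − 32 = 4027/66.
New quantity: q = 969.75 − 8.5(6139/66) = 5911/33.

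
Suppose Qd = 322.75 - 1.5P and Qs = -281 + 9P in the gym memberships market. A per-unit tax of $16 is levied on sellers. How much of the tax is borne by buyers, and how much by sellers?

Pre-tax equilibrium: P* = 57.5, Q* = 236.5.
Tax on sellers shifts supply to Qs = -281 + 9(P − 16) = -425 + 9P.
322.75 - 1.5P = -425 + 9P gives buyer price Pb = 997/14; sellers receive Ps = 997/14 − 16 = 773/14.
New quantity: Q = 322.75 − 1.5(997/14) = 3023/14.
Buyer burden = 997/14 − 57.5 = 96/7; seller burden = 57.5 − 773/14 = 16/7.

Buyers bear 96/7, sellers bear 16/7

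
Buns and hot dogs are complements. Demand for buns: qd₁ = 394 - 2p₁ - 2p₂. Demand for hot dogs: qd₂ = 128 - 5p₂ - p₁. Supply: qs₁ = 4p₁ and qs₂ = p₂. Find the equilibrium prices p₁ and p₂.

Market 1: 394 - 2p₁ - 2p₂ = 4p₁ → 6p₁ + 2p₂ = 394.
Market 2: 6p₂ + p₁ = 128.
Eliminating p₂: 6×(1) − 2×(2) gives 34p₁ = 2108, so p₁ = 62.
Back-substitute into (2): p₂ = (128 − 1×62) / 6 = 11.

p₁ = 62, p₂ = 11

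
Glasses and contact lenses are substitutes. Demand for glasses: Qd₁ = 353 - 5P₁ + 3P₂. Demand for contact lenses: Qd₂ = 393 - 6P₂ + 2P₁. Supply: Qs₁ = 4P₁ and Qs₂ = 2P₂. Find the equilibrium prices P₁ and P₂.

P₁ = 4003/66, P₂ = 4243/66

Market 1: 353 - 5P₁ + 3P₂ = 4P₁ → 9P₁ - 3P₂ = 353.
Market 2: 8P₂ - 2P₁ = 393.
Eliminating P₂: 8×(1) + 3×(2) gives 66P₁ = 4003, so P₁ = 4003/66.
Back-substitute into (2): P₂ = (393 + 2×4003/66) / 8 = 4243/66.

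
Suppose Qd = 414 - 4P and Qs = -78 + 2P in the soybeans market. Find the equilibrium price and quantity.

Set Qd = Qs: 414 - 4P = -78 + 2P.
492 = 6P, so P* = 82.
Q* = 414 − 4(82) = 86.

P* = 82, Q* = 86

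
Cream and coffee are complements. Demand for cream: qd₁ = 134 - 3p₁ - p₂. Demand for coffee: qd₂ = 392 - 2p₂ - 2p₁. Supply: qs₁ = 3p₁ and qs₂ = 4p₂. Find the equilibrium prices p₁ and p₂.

Market 1: 134 - 3p₁ - p₂ = 3p₁ → 6p₁ + p₂ = 134.
Market 2: 6p₂ + 2p₁ = 392.
Eliminating p₂: 6×(1) − 1×(2) gives 34p₁ = 412, so p₁ = 206/17.
Back-substitute into (2): p₂ = (392 − 2×206/17) / 6 = 1042/17.

p₁ = 206/17, p₂ = 1042/17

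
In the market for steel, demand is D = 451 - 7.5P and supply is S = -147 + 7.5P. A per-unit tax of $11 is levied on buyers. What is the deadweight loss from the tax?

Pre-tax equilibrium: P* = 598/15, Q* = 152.
Tax on buyers shifts demand to D = 451 − 7.5(P + 11) = 368.5 - 7.5P.
368.5 - 7.5P = -147 + 7.5P gives seller price Ps = 1031/30; buyers pay Pb = 1031/30 + 11 = 1361/30.
New quantity: Q = 451 − 7.5(1361/30) = 110.75.
DWL = ½ × 11 × (152 − 110.75) = 226.875.

Deadweight loss = 226.875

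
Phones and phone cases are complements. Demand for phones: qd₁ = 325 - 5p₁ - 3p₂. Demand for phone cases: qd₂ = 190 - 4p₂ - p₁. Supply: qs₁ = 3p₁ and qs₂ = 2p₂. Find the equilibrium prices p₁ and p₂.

Market 1: 325 - 5p₁ - 3p₂ = 3p₁ → 8p₁ + 3p₂ = 325.
Market 2: 6p₂ + p₁ = 190.
Eliminating p₂: 6×(1) − 3×(2) gives 45p₁ = 1380, so p₁ = 92/3.
Back-substitute into (2): p₂ = (190 − 1×92/3) / 6 = 239/9.

p₁ = 92/3, p₂ = 239/9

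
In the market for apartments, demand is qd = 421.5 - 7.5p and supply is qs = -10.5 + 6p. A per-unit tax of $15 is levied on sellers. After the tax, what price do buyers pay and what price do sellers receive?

Buyers pay 116/3, sellers receive 71/3

Pre-tax equilibrium: p* = 32, q* = 181.5.
Tax on sellers shifts supply to qs = -10.5 + 6(p − 15) = -100.5 + 6p.
421.5 - 7.5p = -100.5 + 6p gives buyer price pb = 116/3; sellers receive ps = 116/3 − 15 = 71/3.
New quantity: q = 421.5 − 7.5(116/3) = 131.5.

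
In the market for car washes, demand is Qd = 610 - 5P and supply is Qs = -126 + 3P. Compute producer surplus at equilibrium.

Equilibrium: 610 - 5P = -126 + 3P gives P* = 92, Q* = 150.
Supply starts at P = 42 (where Qs = 0).
PS = ½(92 − 42)(150) = 3750.

Producer surplus = 3750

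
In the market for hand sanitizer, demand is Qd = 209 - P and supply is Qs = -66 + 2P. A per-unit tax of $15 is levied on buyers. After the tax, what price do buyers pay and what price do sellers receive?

Buyers pay 305/3, sellers receive 260/3

Pre-tax equilibrium: P* = 275/3, Q* = 352/3.
Tax on buyers shifts demand to Qd = 209 − 1(P + 15) = 194 - P.
194 - P = -66 + 2P gives seller price Ps = 260/3; buyers pay Pb = 260/3 + 15 = 305/3.
New quantity: Q = 209 − 1(305/3) = 322/3.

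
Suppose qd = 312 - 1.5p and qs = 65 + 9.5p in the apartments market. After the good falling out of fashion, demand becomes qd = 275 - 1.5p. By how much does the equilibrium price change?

Original equilibrium: p* = 247/11, q* = 6123/22.
New equilibrium: 275 - 1.5p = 65 + 9.5p, so 210 = 11p and p' = 210/11; q' = 275 − 1.5(210/11) = 2710/11.
Change in price: 210/11 − 247/11 = -37/11.

Δp = -37/11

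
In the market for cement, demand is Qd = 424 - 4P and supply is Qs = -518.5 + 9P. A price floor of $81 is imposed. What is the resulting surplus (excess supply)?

Equilibrium price would be P* = 72.5, so the floor at 81 binds.
At P = 81: Qd = 100, Qs = 210.5.
Surplus = 210.5 − 100 = 110.5.

Surplus = 110.5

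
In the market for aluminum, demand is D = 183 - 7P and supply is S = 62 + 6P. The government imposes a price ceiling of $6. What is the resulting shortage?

Equilibrium price would be P* = 121/13, so the ceiling at 6 binds.
At P = 6: D = 183 − 7(6) = 141, S = 62 + 6(6) = 98.
Shortage = 141 − 98 = 43.

Shortage = 43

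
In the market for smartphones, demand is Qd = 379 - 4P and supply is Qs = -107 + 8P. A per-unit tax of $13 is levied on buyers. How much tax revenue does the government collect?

Pre-tax equilibrium: P* = 40.5, Q* = 217.
Tax on buyers shifts demand to Qd = 379 − 4(P + 13) = 327 - 4P.
327 - 4P = -107 + 8P gives seller price Ps = 217/6; buyers pay Pb = 217/6 + 13 = 295/6.
New quantity: Q = 379 − 4(295/6) = 547/3.
Revenue = 13 × 547/3 = 7111/3.

Tax revenue = 7111/3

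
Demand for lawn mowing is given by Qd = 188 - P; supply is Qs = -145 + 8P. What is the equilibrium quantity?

Q* = 151

Set Qd = Qs: 188 - P = -145 + 8P.
333 = 9P, so P* = 37.
Q* = 188 − 1(37) = 151.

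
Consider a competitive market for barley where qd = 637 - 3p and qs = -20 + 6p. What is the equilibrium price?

Set qd = qs: 637 - 3p = -20 + 6p.
657 = 9p, so p* = 73.
q* = 637 − 3(73) = 418.

p* = 73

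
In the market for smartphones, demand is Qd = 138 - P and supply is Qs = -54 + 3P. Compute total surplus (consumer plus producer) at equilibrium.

Equilibrium: 138 - P = -54 + 3P gives P* = 48, Q* = 90.
Demand choke price: P = 138; supply starts at P = 18.
CS = ½(138 − 48)(90) = 4050; PS = ½(48 − 18)(90) = 1350.

Total surplus = 5400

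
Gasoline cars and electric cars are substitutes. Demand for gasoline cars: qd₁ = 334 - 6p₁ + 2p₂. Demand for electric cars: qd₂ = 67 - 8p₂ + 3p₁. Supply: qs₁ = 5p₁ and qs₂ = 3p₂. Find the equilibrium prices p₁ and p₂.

Market 1: 334 - 6p₁ + 2p₂ = 5p₁ → 11p₁ - 2p₂ = 334.
Market 2: 11p₂ - 3p₁ = 67.
Eliminating p₂: 11×(1) + 2×(2) gives 115p₁ = 3808, so p₁ = 3808/115.
Back-substitute into (2): p₂ = (67 + 3×3808/115) / 11 = 1739/115.

p₁ = 3808/115, p₂ = 1739/115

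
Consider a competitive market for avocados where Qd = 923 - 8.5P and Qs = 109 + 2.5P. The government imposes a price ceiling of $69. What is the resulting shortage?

Equilibrium price would be P* = 74, so the ceiling at 69 binds.
At P = 69: Qd = 923 − 8.5(69) = 336.5, Qs = 109 + 2.5(69) = 281.5.
Shortage = 336.5 − 281.5 = 55.

Shortage = 55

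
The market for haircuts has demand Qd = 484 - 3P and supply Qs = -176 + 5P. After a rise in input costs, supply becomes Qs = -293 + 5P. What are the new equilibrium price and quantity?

Original equilibrium: P* = 82.5, Q* = 236.5.
New equilibrium: 484 - 3P = -293 + 5P, so 777 = 8P and P' = 97.125; Q' = 484 − 3(97.125) = 192.625.

P' = 97.125, Q' = 192.625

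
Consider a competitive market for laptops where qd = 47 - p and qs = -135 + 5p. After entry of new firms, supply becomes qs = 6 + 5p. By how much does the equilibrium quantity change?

Δq = 23.5

Original equilibrium: p* = 91/3, q* = 50/3.
New equilibrium: 47 - p = 6 + 5p, so 41 = 6p and p' = 41/6; q' = 47 − 1(41/6) = 241/6.
Change in quantity: 241/6 − 50/3 = 23.5.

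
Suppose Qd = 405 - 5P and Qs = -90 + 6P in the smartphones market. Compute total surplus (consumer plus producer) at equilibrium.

Equilibrium: 405 - 5P = -90 + 6P gives P* = 45, Q* = 180.
Demand choke price: P = 81; supply starts at P = 15.
CS = ½(81 − 45)(180) = 3240; PS = ½(45 − 15)(180) = 2700.

Total surplus = 5940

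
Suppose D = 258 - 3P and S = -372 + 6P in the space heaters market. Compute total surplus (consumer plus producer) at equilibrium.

Total surplus = 576

Equilibrium: 258 - 3P = -372 + 6P gives P* = 70, Q* = 48.
Demand choke price: P = 86; supply starts at P = 62.
CS = ½(86 − 70)(48) = 384; PS = ½(70 − 62)(48) = 192.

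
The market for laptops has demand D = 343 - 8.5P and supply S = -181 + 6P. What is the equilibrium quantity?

Set D = S: 343 - 8.5P = -181 + 6P.
524 = 14.5P, so P* = 1048/29.
Q* = 343 − 8.5(1048/29) = 1039/29.

Q* = 1039/29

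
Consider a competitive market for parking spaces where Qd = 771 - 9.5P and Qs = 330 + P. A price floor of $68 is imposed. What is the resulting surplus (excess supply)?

Equilibrium price would be P* = 42, so the floor at 68 binds.
At P = 68: Qd = 125, Qs = 398.
Surplus = 398 − 125 = 273.

Surplus = 273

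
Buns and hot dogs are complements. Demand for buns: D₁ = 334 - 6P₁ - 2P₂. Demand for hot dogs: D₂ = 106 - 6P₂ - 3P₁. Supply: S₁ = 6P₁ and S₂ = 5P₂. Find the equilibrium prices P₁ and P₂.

Market 1: 334 - 6P₁ - 2P₂ = 6P₁ → 12P₁ + 2P₂ = 334.
Market 2: 11P₂ + 3P₁ = 106.
Eliminating P₂: 11×(1) − 2×(2) gives 126P₁ = 3462, so P₁ = 577/21.
Back-substitute into (2): P₂ = (106 − 3×577/21) / 11 = 15/7.

P₁ = 577/21, P₂ = 15/7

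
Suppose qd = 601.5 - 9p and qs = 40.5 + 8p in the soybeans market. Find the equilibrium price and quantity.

p* = 33, q* = 304.5

Set qd = qs: 601.5 - 9p = 40.5 + 8p.
561 = 17p, so p* = 33.
q* = 601.5 − 9(33) = 304.5.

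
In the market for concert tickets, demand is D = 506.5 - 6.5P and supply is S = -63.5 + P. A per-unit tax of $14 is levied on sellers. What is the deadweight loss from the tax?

Pre-tax equilibrium: P* = 76, Q* = 12.5.
Tax on sellers shifts supply to S = -63.5 + 1(P − 14) = -77.5 + P.
506.5 - 6.5P = -77.5 + P gives buyer price Pb = 1168/15; sellers receive Ps = 1168/15 − 14 = 958/15.
New quantity: Q = 506.5 − 6.5(1168/15) = 11/30.
DWL = ½ × 14 × (12.5 − 11/30) = 1274/15.

Deadweight loss = 1274/15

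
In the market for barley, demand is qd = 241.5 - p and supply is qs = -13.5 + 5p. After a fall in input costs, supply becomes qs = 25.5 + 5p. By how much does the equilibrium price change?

Original equilibrium: p* = 42.5, q* = 199.
New equilibrium: 241.5 - p = 25.5 + 5p, so 216 = 6p and p' = 36; q' = 241.5 − 1(36) = 205.5.
Change in price: 36 − 42.5 = -6.5.

Δp = -6.5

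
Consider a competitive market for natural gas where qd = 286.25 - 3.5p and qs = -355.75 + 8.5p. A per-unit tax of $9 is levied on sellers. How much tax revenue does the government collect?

Pre-tax equilibrium: p* = 53.5, q* = 99.
Tax on sellers shifts supply to qs = -355.75 + 8.5(p − 9) = -432.25 + 8.5p.
286.25 - 3.5p = -432.25 + 8.5p gives buyer price pb = 59.875; sellers receive ps = 59.875 − 9 = 50.875.
New quantity: q = 286.25 − 3.5(59.875) = 76.6875.
Revenue = 9 × 76.6875 = 690.1875.

Tax revenue = 690.1875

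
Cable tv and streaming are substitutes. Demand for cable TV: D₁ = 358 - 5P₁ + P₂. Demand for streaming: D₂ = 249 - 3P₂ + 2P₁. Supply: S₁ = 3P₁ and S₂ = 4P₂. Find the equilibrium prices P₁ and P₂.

Market 1: 358 - 5P₁ + P₂ = 3P₁ → 8P₁ - P₂ = 358.
Market 2: 7P₂ - 2P₁ = 249.
Eliminating P₂: 7×(1) + 1×(2) gives 54P₁ = 2755, so P₁ = 2755/54.
Back-substitute into (2): P₂ = (249 + 2×2755/54) / 7 = 1354/27.

P₁ = 2755/54, P₂ = 1354/27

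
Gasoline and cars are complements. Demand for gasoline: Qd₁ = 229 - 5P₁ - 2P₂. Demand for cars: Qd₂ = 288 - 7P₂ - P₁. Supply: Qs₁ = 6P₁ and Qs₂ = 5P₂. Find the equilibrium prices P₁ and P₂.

Market 1: 229 - 5P₁ - 2P₂ = 6P₁ → 11P₁ + 2P₂ = 229.
Market 2: 12P₂ + P₁ = 288.
Eliminating P₂: 12×(1) − 2×(2) gives 130P₁ = 2172, so P₁ = 1086/65.
Back-substitute into (2): P₂ = (288 − 1×1086/65) / 12 = 2939/130.

P₁ = 1086/65, P₂ = 2939/130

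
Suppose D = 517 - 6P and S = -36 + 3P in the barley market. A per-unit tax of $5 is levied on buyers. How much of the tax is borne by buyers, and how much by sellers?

Buyers bear 5/3, sellers bear 10/3

Pre-tax equilibrium: P* = 553/9, Q* = 445/3.
Tax on buyers shifts demand to D = 517 − 6(P + 5) = 487 - 6P.
487 - 6P = -36 + 3P gives seller price Ps = 523/9; buyers pay Pb = 523/9 + 5 = 568/9.
New quantity: Q = 517 − 6(568/9) = 415/3.
Buyer burden = 568/9 − 553/9 = 5/3; seller burden = 553/9 − 523/9 = 10/3.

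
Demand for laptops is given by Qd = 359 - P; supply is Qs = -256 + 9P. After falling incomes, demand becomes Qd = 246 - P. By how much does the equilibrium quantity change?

Original equilibrium: P* = 61.5, Q* = 297.5.
New equilibrium: 246 - P = -256 + 9P, so 502 = 10P and P' = 50.2; Q' = 246 − 1(50.2) = 195.8.
Change in quantity: 195.8 − 297.5 = -101.7.

ΔQ = -101.7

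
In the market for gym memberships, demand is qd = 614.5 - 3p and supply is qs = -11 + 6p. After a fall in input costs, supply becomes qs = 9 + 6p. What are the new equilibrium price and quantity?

p' = 1211/18, q' = 1238/3

Original equilibrium: p* = 69.5, q* = 406.
New equilibrium: 614.5 - 3p = 9 + 6p, so 605.5 = 9p and p' = 1211/18; q' = 614.5 − 3(1211/18) = 1238/3.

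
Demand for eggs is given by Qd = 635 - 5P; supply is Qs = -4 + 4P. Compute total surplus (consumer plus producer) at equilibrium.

Total surplus = 17640

Equilibrium: 635 - 5P = -4 + 4P gives P* = 71, Q* = 280.
Demand choke price: P = 127; supply starts at P = 1.
CS = ½(127 − 71)(280) = 7840; PS = ½(71 − 1)(280) = 9800.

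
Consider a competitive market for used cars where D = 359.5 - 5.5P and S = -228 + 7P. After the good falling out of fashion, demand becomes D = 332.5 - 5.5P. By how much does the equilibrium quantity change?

Original equilibrium: P* = 47, Q* = 101.
New equilibrium: 332.5 - 5.5P = -228 + 7P, so 560.5 = 12.5P and P' = 44.84; Q' = 332.5 − 5.5(44.84) = 85.88.
Change in quantity: 85.88 − 101 = -15.12.

ΔQ = -15.12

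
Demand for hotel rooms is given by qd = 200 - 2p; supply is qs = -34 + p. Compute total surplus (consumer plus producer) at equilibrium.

Equilibrium: 200 - 2p = -34 + p gives p* = 78, q* = 44.
Demand choke price: p = 100; supply starts at p = 34.
CS = ½(100 − 78)(44) = 484; PS = ½(78 − 34)(44) = 968.

Total surplus = 1452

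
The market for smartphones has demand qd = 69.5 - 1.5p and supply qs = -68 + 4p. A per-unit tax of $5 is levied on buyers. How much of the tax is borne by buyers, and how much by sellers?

Pre-tax equilibrium: p* = 25, q* = 32.
Tax on buyers shifts demand to qd = 69.5 − 1.5(p + 5) = 62 - 1.5p.
62 - 1.5p = -68 + 4p gives seller price ps = 260/11; buyers pay pb = 260/11 + 5 = 315/11.
New quantity: q = 69.5 − 1.5(315/11) = 292/11.
Buyer burden = 315/11 − 25 = 40/11; seller burden = 25 − 260/11 = 15/11.

Buyers bear 40/11, sellers bear 15/11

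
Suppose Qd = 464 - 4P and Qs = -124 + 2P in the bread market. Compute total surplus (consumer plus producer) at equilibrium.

Equilibrium: 464 - 4P = -124 + 2P gives P* = 98, Q* = 72.
Demand choke price: P = 116; supply starts at P = 62.
CS = ½(116 − 98)(72) = 648; PS = ½(98 − 62)(72) = 1296.

Total surplus = 1944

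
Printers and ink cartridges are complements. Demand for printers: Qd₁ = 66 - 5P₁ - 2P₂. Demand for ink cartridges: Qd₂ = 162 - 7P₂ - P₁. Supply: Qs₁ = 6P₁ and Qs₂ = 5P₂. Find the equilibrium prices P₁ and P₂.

Market 1: 66 - 5P₁ - 2P₂ = 6P₁ → 11P₁ + 2P₂ = 66.
Market 2: 12P₂ + P₁ = 162.
Eliminating P₂: 12×(1) − 2×(2) gives 130P₁ = 468, so P₁ = 3.6.
Back-substitute into (2): P₂ = (162 − 1×3.6) / 12 = 13.2.

P₁ = 3.6, P₂ = 13.2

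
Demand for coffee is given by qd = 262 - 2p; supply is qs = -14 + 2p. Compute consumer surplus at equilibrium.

Equilibrium: 262 - 2p = -14 + 2p gives p* = 69, q* = 124.
Demand choke price (qd = 0): p = 131.
CS = ½(131 − 69)(124) = 3844.

Consumer surplus = 3844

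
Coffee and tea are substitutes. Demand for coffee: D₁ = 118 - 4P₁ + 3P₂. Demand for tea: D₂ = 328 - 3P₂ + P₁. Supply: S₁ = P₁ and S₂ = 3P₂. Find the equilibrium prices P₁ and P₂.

Market 1: 118 - 4P₁ + 3P₂ = P₁ → 5P₁ - 3P₂ = 118.
Market 2: 6P₂ - P₁ = 328.
Eliminating P₂: 6×(1) + 3×(2) gives 27P₁ = 1692, so P₁ = 188/3.
Back-substitute into (2): P₂ = (328 + 1×188/3) / 6 = 586/9.

P₁ = 188/3, P₂ = 586/9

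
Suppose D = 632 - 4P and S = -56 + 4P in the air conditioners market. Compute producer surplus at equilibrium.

Equilibrium: 632 - 4P = -56 + 4P gives P* = 86, Q* = 288.
Supply starts at P = 14 (where S = 0).
PS = ½(86 − 14)(288) = 10368.

Producer surplus = 10368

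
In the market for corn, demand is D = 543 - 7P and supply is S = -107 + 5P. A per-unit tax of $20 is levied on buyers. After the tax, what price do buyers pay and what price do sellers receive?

Pre-tax equilibrium: P* = 325/6, Q* = 983/6.
Tax on buyers shifts demand to D = 543 − 7(P + 20) = 403 - 7P.
403 - 7P = -107 + 5P gives seller price Ps = 42.5; buyers pay Pb = 42.5 + 20 = 62.5.
New quantity: Q = 543 − 7(62.5) = 105.5.

Buyers pay $62.5, sellers receive $42.5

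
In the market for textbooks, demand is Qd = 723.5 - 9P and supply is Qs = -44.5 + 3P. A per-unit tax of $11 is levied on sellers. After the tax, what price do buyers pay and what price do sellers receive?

Pre-tax equilibrium: P* = 64, Q* = 147.5.
Tax on sellers shifts supply to Qs = -44.5 + 3(P − 11) = -77.5 + 3P.
723.5 - 9P = -77.5 + 3P gives buyer price Pb = 66.75; sellers receive Ps = 66.75 − 11 = 55.75.
New quantity: Q = 723.5 − 9(66.75) = 122.75.

Buyers pay $66.75, sellers receive $55.75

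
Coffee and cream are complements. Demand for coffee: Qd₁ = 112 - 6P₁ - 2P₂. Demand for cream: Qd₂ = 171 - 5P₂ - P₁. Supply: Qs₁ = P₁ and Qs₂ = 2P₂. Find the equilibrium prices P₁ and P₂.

P₁ = 442/47, P₂ = 1085/47

Market 1: 112 - 6P₁ - 2P₂ = P₁ → 7P₁ + 2P₂ = 112.
Market 2: 7P₂ + P₁ = 171.
Eliminating P₂: 7×(1) − 2×(2) gives 47P₁ = 442, so P₁ = 442/47.
Back-substitute into (2): P₂ = (171 − 1×442/47) / 7 = 1085/47.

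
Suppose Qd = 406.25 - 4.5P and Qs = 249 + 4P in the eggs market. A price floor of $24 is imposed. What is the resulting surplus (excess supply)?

Equilibrium price would be P* = 18.5, so the floor at 24 binds.
At P = 24: Qd = 298.25, Qs = 345.
Surplus = 345 − 298.25 = 46.75.

Surplus = 46.75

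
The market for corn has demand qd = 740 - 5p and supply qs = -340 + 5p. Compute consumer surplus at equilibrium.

Consumer surplus = 4000

Equilibrium: 740 - 5p = -340 + 5p gives p* = 108, q* = 200.
Demand choke price (qd = 0): p = 148.
CS = ½(148 − 108)(200) = 4000.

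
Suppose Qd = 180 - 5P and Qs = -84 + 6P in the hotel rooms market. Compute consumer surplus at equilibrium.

Equilibrium: 180 - 5P = -84 + 6P gives P* = 24, Q* = 60.
Demand choke price (Qd = 0): P = 36.
CS = ½(36 − 24)(60) = 360.

Consumer surplus = 360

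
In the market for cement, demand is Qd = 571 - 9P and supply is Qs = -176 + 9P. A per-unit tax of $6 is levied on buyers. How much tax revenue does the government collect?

Tax revenue = 1023

Pre-tax equilibrium: P* = 41.5, Q* = 197.5.
Tax on buyers shifts demand to Qd = 571 − 9(P + 6) = 517 - 9P.
517 - 9P = -176 + 9P gives seller price Ps = 38.5; buyers pay Pb = 38.5 + 6 = 44.5.
New quantity: Q = 571 − 9(44.5) = 170.5.
Revenue = 6 × 170.5 = 1023.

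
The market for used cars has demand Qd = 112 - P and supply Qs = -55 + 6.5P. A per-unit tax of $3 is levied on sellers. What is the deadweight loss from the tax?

Deadweight loss = 3.9

Pre-tax equilibrium: P* = 334/15, Q* = 1346/15.
Tax on sellers shifts supply to Qs = -55 + 6.5(P − 3) = -74.5 + 6.5P.
112 - P = -74.5 + 6.5P gives buyer price Pb = 373/15; sellers receive Ps = 373/15 − 3 = 328/15.
New quantity: Q = 112 − 1(373/15) = 1307/15.
DWL = ½ × 3 × (1346/15 − 1307/15) = 3.9.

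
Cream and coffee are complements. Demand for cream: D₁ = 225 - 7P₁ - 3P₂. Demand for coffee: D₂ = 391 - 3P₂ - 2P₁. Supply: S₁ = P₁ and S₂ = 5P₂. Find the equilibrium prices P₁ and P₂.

P₁ = 627/58, P₂ = 1339/29

Market 1: 225 - 7P₁ - 3P₂ = P₁ → 8P₁ + 3P₂ = 225.
Market 2: 8P₂ + 2P₁ = 391.
Eliminating P₂: 8×(1) − 3×(2) gives 58P₁ = 627, so P₁ = 627/58.
Back-substitute into (2): P₂ = (391 − 2×627/58) / 8 = 1339/29.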